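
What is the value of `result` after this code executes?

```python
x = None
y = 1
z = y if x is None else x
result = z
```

x = None; y = 1; z = 1; result = 1

1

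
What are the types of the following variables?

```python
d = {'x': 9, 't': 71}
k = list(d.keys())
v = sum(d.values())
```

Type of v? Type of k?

sum of ints is int; list() converts to list

int, list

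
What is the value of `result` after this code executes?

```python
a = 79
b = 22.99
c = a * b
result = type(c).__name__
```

a is int; b is float; c is float; result = 'float'

'float'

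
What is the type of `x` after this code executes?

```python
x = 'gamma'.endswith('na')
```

str.endswith() returns bool

bool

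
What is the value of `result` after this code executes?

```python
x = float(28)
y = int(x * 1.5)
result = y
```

x = 28.0; y = 42; result = 42

42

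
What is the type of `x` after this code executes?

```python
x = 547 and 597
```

'and' with truthy values returns last operand (int)

int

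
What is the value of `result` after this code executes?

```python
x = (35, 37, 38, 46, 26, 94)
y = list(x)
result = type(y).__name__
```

x is tuple; y is list; result = 'list'

'list'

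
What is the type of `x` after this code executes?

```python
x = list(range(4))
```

list(range()) returns list

list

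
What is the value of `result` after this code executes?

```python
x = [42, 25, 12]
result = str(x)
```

x = [42, 25, 12]; result = '[42, 25, 12]'

'[42, 25, 12]'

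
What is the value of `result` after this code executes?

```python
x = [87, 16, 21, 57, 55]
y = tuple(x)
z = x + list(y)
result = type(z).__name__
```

x is list; y is tuple; z is list; result = 'list'

'list'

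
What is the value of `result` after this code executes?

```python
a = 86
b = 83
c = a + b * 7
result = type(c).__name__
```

a is int; b is int; c is int; result = 'int'

'int'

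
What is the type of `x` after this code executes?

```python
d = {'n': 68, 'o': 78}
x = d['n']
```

Accessing dict[str, int] with str key returns int

int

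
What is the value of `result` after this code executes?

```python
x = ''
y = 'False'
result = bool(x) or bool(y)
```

x = ''; y = 'False'; result = True

True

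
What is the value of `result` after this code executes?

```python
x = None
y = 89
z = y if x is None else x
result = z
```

x = None; y = 89; z = 89; result = 89

89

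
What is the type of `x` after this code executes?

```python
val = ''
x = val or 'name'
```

'or' returns first truthy value (str)

str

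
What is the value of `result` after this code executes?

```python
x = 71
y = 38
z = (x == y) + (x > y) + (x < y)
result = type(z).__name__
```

x is int; y is int; z is int; result = 'int'

'int'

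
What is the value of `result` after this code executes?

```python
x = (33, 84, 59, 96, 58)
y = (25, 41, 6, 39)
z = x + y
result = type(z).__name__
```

x is tuple; y is tuple; z is tuple; result = 'tuple'

'tuple'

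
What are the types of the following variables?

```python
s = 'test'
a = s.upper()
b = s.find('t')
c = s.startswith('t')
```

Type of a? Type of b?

upper() returns str; find() returns int

str, int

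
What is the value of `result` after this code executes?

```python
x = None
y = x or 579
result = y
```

x = None; y = 579; result = 579

579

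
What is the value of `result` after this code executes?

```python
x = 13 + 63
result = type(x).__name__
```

x is int; result = 'int'

'int'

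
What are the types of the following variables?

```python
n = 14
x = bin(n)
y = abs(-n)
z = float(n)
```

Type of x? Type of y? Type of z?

bin() returns str; abs() of int returns int; float() returns float

str, int, float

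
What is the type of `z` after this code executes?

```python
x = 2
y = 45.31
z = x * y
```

int * float = float

float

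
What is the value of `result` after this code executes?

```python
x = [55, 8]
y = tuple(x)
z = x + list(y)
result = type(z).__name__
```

x is list; y is tuple; z is list; result = 'list'

'list'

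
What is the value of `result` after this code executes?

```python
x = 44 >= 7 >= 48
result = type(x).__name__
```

x is bool; result = 'bool'

'bool'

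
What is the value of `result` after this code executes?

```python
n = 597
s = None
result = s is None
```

n = 597; s = None; result = True

True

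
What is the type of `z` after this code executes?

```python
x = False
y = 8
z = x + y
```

bool + int = int (bool is subclass of int)

int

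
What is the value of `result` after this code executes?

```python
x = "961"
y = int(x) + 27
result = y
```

x = '961'; y = 988; result = 988

988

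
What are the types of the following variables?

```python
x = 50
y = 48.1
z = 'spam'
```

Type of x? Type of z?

x is assigned a bare integer (no decimal point), so it is an int; z is assigned a quoted string literal, so it is a str

int, str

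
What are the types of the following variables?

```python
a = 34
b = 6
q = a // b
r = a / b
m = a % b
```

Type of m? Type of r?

% of ints returns int; / returns float

int, float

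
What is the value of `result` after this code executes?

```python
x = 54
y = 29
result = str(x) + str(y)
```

x = 54; y = 29; result = '5429'

'5429'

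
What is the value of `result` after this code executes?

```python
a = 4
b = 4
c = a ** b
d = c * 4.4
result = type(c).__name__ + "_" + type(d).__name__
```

a is int; b is int; c is int; d is float; result = 'int_float'

'int_float'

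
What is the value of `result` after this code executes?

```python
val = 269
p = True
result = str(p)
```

val = 269; p = True; result = 'True'

'True'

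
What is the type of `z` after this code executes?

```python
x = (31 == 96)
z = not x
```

'not' returns bool

bool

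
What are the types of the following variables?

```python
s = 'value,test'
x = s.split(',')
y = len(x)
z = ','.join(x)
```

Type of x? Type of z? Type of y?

str.split() returns list; str.join() returns str; len() returns int

list, str, int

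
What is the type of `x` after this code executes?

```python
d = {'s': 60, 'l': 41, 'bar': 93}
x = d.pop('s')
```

dict.pop() returns the value

int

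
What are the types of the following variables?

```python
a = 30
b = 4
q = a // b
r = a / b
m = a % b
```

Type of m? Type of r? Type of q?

% of ints returns int; / returns float; // returns int

int, float, int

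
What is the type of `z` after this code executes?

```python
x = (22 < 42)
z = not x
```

'not' returns bool

bool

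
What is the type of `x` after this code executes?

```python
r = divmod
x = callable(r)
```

callable() returns bool

bool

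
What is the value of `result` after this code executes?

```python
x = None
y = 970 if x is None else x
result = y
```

x = None; y = 970; result = 970

970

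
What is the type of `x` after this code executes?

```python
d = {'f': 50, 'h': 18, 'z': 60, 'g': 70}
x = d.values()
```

.values() returns dict_values view

dict_values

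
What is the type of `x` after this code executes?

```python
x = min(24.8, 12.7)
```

min() of floats returns float

float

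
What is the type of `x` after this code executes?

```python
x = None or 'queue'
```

'or' with None returns the other truthy value (str)

str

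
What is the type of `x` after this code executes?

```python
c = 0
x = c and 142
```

'and' returns first falsy value (0 is int)

int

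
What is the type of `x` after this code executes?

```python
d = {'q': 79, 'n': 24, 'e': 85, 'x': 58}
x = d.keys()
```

.keys() returns dict_keys view

dict_keys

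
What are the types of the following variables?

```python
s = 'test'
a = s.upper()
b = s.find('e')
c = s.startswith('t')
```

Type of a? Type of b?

upper() returns str; find() returns int

str, int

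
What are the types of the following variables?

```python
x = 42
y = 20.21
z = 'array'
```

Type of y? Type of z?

y is assigned a number with a decimal point, so it is a float; z is assigned a quoted string literal, so it is a str

float, str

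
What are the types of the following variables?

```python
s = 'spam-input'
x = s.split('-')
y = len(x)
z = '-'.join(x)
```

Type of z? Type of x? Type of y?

str.join() returns str; str.split() returns list; len() returns int

str, list, int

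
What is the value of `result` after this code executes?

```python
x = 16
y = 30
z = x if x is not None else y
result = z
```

x = 16; y = 30; z = 16; result = 16

16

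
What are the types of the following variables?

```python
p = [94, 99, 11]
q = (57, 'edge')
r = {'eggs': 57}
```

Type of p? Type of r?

p is assigned a list literal (square brackets); r is assigned a dict literal ({key: value})

list, dict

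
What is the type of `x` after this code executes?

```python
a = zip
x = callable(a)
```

callable() returns bool

bool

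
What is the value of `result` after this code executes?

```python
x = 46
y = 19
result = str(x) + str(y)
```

x = 46; y = 19; result = '4619'

'4619'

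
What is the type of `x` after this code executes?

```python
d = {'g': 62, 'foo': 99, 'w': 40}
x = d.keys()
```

.keys() returns dict_keys view

dict_keys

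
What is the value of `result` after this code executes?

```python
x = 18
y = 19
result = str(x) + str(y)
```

x = 18; y = 19; result = '1819'

'1819'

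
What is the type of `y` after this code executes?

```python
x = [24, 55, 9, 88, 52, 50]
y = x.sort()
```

list.sort() returns None (mutates in place)

NoneType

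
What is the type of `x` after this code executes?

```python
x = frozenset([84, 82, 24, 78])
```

frozenset() returns frozenset

frozenset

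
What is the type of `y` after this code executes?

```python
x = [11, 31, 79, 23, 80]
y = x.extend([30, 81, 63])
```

list.extend() returns None

NoneType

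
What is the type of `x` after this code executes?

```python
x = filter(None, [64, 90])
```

filter() returns a filter object

filter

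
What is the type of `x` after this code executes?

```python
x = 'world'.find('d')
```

str.find() returns int index

int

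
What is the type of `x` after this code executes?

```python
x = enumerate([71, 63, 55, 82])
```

enumerate() returns an enumerate object

enumerate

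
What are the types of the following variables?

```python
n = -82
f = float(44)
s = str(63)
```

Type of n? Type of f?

n is assigned a bare integer (no decimal point), so it is an int; f is assigned the result of calling float(), which returns a float

int, float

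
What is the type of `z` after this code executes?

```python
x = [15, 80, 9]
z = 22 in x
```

'in' operator returns bool

bool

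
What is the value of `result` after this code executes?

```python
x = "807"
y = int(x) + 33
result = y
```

x = '807'; y = 840; result = 840

840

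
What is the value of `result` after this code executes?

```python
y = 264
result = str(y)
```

y = 264; result = '264'

'264'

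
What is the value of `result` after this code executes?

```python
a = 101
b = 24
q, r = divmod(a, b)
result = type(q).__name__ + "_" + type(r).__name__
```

a is int; b is int; q is int; r is int; result = 'int_int'

'int_int'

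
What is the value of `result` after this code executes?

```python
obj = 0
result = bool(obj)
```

obj = 0; result = False

False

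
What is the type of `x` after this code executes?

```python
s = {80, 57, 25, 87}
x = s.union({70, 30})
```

set.union() returns a new set

set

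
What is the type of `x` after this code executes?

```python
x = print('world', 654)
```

print() returns None

NoneType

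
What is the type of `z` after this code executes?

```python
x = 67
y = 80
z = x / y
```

int / int = float

float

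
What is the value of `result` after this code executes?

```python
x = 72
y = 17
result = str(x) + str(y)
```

x = 72; y = 17; result = '7217'

'7217'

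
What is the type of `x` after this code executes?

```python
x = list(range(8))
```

list(range()) returns list

list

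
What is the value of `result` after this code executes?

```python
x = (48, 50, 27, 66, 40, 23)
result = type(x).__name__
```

x is tuple; result = 'tuple'

'tuple'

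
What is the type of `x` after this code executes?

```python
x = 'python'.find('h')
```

str.find() returns int index

int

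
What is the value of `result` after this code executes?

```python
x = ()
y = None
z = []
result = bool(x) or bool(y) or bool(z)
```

x = (); y = None; z = []; result = False

False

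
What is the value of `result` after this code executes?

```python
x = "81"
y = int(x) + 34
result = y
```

x = '81'; y = 115; result = 115

115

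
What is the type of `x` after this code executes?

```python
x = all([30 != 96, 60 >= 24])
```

all() returns bool

bool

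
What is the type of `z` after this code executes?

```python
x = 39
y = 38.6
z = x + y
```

int + float = float

float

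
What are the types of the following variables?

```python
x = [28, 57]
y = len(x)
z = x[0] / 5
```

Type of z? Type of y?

int / int = float; len() returns int

float, int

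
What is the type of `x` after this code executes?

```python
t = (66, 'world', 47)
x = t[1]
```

Index 1 of tuple is a str literal

str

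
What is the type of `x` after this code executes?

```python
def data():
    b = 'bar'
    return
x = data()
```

Bare return returns None

NoneType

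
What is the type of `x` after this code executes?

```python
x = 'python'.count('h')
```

str.count() returns int

int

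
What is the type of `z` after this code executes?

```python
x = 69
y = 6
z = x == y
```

Equality comparison returns bool

bool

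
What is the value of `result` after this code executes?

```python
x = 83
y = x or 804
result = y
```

x = 83; y = 83; result = 83

83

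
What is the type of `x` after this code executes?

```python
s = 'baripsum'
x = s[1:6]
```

Slicing a str returns str

str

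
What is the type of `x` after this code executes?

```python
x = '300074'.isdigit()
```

str.isdigit() returns bool

bool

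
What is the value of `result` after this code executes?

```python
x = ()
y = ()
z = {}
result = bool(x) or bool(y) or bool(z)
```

x = (); y = (); z = {}; result = False

False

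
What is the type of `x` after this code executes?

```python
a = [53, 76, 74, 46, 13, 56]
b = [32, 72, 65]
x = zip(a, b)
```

zip() returns a zip object

zip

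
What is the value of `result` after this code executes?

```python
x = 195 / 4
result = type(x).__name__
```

x is float; result = 'float'

'float'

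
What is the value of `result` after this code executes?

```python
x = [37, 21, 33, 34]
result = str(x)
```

x = [37, 21, 33, 34]; result = '[37, 21, 33, 34]'

'[37, 21, 33, 34]'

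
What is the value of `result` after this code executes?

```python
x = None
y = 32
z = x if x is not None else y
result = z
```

x = None; y = 32; z = 32; result = 32

32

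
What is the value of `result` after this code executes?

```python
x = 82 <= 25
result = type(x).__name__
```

x is bool; result = 'bool'

'bool'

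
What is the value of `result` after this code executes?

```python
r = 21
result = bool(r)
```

r = 21; result = True

True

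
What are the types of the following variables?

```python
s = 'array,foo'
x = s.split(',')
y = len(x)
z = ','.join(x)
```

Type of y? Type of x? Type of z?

len() returns int; str.split() returns list; str.join() returns str

int, list, str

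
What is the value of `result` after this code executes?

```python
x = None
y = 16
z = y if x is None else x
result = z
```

x = None; y = 16; z = 16; result = 16

16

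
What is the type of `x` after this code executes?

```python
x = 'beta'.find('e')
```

str.find() returns int index

int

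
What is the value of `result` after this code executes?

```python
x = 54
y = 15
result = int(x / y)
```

x = 54; y = 15; result = 3

3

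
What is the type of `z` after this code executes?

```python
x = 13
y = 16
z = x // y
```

int // int = int

int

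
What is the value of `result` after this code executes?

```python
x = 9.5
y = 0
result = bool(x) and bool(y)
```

x = 9.5; y = 0; result = False

False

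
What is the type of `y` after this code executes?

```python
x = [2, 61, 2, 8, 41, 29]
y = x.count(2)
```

list.count() returns int

int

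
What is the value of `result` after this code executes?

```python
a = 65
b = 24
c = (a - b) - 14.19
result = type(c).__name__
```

a is int; b is int; c is float; result = 'float'

'float'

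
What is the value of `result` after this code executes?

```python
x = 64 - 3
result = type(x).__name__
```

x is int; result = 'int'

'int'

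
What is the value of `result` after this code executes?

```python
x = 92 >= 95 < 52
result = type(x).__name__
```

x is bool; result = 'bool'

'bool'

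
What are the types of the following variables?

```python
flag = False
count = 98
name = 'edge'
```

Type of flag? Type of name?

flag is assigned the constant False, which has type bool; name is assigned a quoted string literal, so it is a str

bool, str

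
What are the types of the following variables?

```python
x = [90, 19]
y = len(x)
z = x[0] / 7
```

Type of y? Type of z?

len() returns int; int / int = float

int, float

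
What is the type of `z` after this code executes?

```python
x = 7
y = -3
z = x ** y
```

int ** negative = float

float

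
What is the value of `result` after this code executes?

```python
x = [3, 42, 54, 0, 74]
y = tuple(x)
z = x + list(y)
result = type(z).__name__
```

x is list; y is tuple; z is list; result = 'list'

'list'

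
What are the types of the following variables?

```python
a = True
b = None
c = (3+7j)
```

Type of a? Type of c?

a is assigned the constant True, which has type bool; c is assigned (3+7j), an int plus an imaginary literal (j suffix), which evaluates to complex

bool, complex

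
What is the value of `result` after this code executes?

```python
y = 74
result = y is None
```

y = 74; result = False

False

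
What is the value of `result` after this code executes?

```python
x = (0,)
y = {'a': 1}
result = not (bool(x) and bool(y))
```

x = (0,); y = {'a': 1}; result = False

False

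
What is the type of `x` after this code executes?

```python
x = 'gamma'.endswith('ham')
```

str.endswith() returns bool

bool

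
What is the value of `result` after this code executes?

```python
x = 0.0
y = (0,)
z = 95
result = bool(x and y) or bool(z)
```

x = 0.0; y = (0,); z = 95; result = True

True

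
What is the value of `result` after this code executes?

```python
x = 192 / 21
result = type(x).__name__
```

x is float; result = 'float'

'float'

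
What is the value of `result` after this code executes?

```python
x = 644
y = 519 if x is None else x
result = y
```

x = 644; y = 644; result = 644

644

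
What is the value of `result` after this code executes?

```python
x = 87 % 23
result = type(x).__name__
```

x is int; result = 'int'

'int'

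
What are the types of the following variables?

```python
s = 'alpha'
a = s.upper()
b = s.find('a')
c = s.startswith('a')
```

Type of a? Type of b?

upper() returns str; find() returns int

str, int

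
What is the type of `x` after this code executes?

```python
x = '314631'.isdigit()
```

str.isdigit() returns bool

bool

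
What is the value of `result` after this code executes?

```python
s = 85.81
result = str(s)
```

s = 85.81; result = '85.81'

'85.81'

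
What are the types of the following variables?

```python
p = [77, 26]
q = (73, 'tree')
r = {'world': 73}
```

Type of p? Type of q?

p is assigned a list literal (square brackets); q is assigned a tuple (parenthesized, comma-separated values)

list, tuple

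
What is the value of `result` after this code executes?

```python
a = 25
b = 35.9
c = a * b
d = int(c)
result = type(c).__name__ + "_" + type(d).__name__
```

a is int; b is float; c is float; d is int; result = 'float_int'

'float_int'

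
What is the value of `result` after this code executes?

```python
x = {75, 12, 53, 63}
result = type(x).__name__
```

x is set; result = 'set'

'set'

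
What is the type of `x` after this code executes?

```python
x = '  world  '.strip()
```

str.strip() returns str

str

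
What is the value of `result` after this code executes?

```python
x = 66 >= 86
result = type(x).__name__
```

x is bool; result = 'bool'

'bool'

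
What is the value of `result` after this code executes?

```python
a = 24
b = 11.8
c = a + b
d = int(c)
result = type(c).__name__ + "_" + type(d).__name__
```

a is int; b is float; c is float; d is int; result = 'float_int'

'float_int'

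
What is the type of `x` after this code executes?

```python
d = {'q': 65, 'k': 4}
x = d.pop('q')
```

dict.pop() returns the value

int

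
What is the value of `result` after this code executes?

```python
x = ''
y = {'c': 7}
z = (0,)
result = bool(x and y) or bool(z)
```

x = ''; y = {'c': 7}; z = (0,); result = True

True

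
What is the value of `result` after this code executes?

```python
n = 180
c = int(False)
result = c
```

n = 180; c = 0; result = 0

0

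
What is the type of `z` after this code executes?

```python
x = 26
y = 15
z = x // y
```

int // int = int

int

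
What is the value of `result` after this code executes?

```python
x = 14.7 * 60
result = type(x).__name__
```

x is float; result = 'float'

'float'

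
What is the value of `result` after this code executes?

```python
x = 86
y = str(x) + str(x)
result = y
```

x = 86; y = '8686'; result = '8686'

'8686'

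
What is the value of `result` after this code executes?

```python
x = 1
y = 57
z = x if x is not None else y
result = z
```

x = 1; y = 57; z = 1; result = 1

1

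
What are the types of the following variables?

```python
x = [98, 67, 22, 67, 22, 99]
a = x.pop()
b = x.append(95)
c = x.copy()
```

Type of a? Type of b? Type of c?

pop() returns element; append() returns None; copy() returns list

int, NoneType, list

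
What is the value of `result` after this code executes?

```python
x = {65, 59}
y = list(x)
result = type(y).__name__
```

x is set; y is list; result = 'list'

'list'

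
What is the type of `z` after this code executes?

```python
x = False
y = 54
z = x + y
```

bool + int = int (bool is subclass of int)

int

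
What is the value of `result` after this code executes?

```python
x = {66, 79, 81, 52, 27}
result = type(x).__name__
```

x is set; result = 'set'

'set'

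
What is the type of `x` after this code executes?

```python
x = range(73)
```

range() returns a range object

range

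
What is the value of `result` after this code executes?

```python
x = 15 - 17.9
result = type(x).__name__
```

x is float; result = 'float'

'float'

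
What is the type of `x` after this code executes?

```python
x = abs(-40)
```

abs() of int returns int

int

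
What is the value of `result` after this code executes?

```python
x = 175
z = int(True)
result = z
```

x = 175; z = 1; result = 1

1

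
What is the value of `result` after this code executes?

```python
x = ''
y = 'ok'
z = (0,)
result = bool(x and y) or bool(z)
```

x = ''; y = 'ok'; z = (0,); result = True

True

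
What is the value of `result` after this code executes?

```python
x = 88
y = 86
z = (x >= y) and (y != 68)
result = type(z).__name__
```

x is int; y is int; z is bool; result = 'bool'

'bool'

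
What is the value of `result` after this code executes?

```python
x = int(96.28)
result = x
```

x = 96; result = 96

96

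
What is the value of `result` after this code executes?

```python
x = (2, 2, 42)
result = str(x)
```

x = (2, 2, 42); result = '(2, 2, 42)'

'(2, 2, 42)'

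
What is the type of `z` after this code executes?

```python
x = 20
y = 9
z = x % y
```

int % int = int

int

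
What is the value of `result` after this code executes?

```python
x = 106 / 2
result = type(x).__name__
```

x is float; result = 'float'

'float'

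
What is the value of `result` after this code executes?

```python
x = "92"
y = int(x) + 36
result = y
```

x = '92'; y = 128; result = 128

128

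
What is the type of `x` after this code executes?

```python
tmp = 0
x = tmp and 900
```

'and' returns first falsy value (0 is int)

int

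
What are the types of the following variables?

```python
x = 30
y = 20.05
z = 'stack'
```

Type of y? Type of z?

y is assigned a number with a decimal point, so it is a float; z is assigned a quoted string literal, so it is a str

float, str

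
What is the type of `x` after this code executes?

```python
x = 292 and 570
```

'and' with truthy values returns last operand (int)

int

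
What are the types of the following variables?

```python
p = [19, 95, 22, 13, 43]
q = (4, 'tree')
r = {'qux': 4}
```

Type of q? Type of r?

q is assigned a tuple (parenthesized, comma-separated values); r is assigned a dict literal ({key: value})

tuple, dict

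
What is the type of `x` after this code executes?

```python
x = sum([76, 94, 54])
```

sum() of ints returns int

int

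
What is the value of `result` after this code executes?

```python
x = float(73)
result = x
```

x = 73.0; result = 73.0

73.0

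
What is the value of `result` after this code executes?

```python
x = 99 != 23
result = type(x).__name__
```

x is bool; result = 'bool'

'bool'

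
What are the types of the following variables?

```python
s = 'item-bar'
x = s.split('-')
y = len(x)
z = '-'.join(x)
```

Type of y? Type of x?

len() returns int; str.split() returns list

int, list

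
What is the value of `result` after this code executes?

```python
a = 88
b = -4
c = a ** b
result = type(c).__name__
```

a is int; b is int; c is float; result = 'float'

'float'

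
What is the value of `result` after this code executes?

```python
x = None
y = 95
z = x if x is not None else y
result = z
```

x = None; y = 95; z = 95; result = 95

95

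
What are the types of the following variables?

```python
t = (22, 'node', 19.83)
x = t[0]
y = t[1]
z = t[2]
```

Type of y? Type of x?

tuple[1] is str; tuple[0] is int

str, int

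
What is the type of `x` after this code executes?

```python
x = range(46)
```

range() returns a range object

range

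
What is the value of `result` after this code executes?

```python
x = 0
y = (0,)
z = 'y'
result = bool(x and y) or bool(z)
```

x = 0; y = (0,); z = 'y'; result = True

True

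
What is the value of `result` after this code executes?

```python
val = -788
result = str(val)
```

val = -788; result = '-788'

'-788'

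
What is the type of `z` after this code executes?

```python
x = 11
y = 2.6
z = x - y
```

int - float = float

float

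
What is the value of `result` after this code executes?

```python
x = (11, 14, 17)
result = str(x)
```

x = (11, 14, 17); result = '(11, 14, 17)'

'(11, 14, 17)'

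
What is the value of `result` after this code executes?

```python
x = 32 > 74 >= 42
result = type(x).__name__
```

x is bool; result = 'bool'

'bool'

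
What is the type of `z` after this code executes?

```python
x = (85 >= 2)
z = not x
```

'not' returns bool

bool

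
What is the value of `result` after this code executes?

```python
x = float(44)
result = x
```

x = 44.0; result = 44.0

44.0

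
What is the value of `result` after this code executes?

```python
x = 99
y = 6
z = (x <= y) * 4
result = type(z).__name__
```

x is int; y is int; z is int; result = 'int'

'int'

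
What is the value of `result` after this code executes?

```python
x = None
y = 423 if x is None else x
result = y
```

x = None; y = 423; result = 423

423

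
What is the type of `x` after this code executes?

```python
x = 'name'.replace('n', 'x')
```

str.replace() returns str

str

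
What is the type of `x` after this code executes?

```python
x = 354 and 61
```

'and' with truthy values returns last operand (int)

int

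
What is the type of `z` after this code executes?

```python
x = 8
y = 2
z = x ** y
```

positive int ** positive int = int

int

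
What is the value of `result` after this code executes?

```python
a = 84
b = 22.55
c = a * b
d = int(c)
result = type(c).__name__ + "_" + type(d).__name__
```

a is int; b is float; c is float; d is int; result = 'float_int'

'float_int'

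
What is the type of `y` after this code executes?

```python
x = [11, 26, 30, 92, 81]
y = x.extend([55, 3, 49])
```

list.extend() returns None

NoneType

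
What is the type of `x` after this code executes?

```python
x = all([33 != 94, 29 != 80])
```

all() returns bool

bool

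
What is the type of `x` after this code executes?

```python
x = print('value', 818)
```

print() returns None

NoneType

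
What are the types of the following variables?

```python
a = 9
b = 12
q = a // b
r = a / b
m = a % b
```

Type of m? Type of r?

% of ints returns int; / returns float

int, float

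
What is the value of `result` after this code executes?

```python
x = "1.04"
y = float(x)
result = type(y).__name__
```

x is str; y is float; result = 'float'

'float'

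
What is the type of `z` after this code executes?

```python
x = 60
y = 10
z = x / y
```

int / int = float

float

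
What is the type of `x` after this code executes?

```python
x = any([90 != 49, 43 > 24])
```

any() returns bool

bool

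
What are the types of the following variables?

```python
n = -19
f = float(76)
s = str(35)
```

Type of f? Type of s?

f is assigned the result of calling float(), which returns a float; s is assigned the result of calling str(), which returns a str

float, str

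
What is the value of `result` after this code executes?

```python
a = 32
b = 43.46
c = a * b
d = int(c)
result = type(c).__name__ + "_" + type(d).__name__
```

a is int; b is float; c is float; d is int; result = 'float_int'

'float_int'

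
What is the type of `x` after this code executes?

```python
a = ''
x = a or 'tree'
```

'or' returns first truthy value (str)

str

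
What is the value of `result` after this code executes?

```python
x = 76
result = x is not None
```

x = 76; result = True

True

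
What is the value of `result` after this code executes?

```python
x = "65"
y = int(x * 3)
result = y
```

x = '65'; y = 656565; result = 656565

656565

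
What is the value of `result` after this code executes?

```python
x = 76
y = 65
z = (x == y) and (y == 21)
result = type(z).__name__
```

x is int; y is int; z is bool; result = 'bool'

'bool'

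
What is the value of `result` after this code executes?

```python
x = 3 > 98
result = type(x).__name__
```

x is bool; result = 'bool'

'bool'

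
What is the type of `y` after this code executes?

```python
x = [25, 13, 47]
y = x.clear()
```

list.clear() returns None

NoneType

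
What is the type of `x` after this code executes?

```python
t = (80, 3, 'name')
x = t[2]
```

Index 2 of tuple is a str literal

str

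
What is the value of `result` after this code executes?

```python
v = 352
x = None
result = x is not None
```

v = 352; x = None; result = False

False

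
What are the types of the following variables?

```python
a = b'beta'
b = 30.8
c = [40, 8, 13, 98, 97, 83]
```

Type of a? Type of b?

a is assigned a bytes literal (b'...' prefix); b is assigned a number with a decimal point, so it is a float

bytes, float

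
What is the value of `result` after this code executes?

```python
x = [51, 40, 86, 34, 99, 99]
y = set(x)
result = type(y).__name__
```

x is list; y is set; result = 'set'

'set'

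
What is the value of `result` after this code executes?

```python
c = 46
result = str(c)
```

c = 46; result = '46'

'46'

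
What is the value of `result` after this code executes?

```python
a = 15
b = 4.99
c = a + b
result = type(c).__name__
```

a is int; b is float; c is float; result = 'float'

'float'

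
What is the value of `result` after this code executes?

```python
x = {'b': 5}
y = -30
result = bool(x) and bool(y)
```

x = {'b': 5}; y = -30; result = True

True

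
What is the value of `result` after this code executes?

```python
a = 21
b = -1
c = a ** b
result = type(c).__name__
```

a is int; b is int; c is float; result = 'float'

'float'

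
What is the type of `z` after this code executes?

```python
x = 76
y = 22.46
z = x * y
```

int * float = float

float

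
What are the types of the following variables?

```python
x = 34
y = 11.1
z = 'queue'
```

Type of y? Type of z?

y is assigned a number with a decimal point, so it is a float; z is assigned a quoted string literal, so it is a str

float, str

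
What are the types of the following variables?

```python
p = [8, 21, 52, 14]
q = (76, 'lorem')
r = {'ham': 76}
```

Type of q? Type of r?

q is assigned a tuple (parenthesized, comma-separated values); r is assigned a dict literal ({key: value})

tuple, dict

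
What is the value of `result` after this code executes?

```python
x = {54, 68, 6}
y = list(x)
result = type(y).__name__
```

x is set; y is list; result = 'list'

'list'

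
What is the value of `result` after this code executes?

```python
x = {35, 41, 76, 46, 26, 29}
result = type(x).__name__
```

x is set; result = 'set'

'set'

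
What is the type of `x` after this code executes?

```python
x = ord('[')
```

ord() returns int (code point)

int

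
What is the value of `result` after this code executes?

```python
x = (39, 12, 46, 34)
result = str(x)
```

x = (39, 12, 46, 34); result = '(39, 12, 46, 34)'

'(39, 12, 46, 34)'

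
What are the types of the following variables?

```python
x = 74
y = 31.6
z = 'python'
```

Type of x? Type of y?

x is assigned a bare integer (no decimal point), so it is an int; y is assigned a number with a decimal point, so it is a float

int, float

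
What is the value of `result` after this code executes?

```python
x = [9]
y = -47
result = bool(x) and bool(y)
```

x = [9]; y = -47; result = True

True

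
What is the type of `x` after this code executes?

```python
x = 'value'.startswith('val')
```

str.startswith() returns bool

bool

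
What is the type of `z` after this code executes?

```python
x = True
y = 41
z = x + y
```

bool + int = int (bool is subclass of int)

int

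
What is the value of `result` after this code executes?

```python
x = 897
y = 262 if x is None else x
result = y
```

x = 897; y = 897; result = 897

897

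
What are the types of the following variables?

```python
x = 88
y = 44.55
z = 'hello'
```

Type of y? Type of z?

y is assigned a number with a decimal point, so it is a float; z is assigned a quoted string literal, so it is a str

float, str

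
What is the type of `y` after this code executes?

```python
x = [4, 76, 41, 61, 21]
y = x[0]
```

Indexing list[int] returns int

int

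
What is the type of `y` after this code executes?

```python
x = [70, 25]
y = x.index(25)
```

list.index() returns int

int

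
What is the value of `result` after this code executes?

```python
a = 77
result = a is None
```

a = 77; result = False

False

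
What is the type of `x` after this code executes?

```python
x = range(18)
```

range() returns a range object

range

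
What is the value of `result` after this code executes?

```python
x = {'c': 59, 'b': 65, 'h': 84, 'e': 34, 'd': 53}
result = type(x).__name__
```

x is dict; result = 'dict'

'dict'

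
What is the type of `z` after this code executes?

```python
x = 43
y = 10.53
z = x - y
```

int - float = float

float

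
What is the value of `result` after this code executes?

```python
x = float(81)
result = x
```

x = 81.0; result = 81.0

81.0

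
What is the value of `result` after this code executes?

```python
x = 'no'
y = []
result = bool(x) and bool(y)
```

x = 'no'; y = []; result = False

False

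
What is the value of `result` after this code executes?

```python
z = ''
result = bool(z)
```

z = ''; result = False

False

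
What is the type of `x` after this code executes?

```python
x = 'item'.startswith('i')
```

str.startswith() returns bool

bool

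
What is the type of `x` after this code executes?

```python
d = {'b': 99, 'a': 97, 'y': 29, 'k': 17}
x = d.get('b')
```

dict.get() returns value type when found

int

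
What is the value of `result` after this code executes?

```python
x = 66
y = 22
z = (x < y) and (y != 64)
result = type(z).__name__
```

x is int; y is int; z is bool; result = 'bool'

'bool'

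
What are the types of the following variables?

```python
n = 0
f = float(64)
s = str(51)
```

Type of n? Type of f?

n is assigned a bare integer (no decimal point), so it is an int; f is assigned the result of calling float(), which returns a float

int, float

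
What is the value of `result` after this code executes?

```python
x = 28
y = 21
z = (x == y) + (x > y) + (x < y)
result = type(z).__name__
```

x is int; y is int; z is int; result = 'int'

'int'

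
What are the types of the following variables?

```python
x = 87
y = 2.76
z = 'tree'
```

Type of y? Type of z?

y is assigned a number with a decimal point, so it is a float; z is assigned a quoted string literal, so it is a str

float, str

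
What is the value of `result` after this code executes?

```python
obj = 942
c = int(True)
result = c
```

obj = 942; c = 1; result = 1

1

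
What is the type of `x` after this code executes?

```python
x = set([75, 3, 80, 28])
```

set() constructor returns set

set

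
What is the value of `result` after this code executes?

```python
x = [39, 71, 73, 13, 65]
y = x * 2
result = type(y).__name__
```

x is list; y is list; result = 'list'

'list'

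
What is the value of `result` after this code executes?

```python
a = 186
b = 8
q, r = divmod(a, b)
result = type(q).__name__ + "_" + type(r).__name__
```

a is int; b is int; q is int; r is int; result = 'int_int'

'int_int'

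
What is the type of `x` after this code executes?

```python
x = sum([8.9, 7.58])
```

sum() of floats returns float

float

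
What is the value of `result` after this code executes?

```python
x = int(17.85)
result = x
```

x = 17; result = 17

17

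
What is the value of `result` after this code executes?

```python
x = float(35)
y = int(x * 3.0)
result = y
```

x = 35.0; y = 105; result = 105

105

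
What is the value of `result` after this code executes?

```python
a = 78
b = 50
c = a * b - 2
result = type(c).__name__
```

a is int; b is int; c is int; result = 'int'

'int'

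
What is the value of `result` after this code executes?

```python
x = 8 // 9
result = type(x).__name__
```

x is int; result = 'int'

'int'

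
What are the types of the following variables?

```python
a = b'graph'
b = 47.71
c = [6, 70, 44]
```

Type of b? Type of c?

b is assigned a number with a decimal point, so it is a float; c is assigned a list literal (square brackets)

float, list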